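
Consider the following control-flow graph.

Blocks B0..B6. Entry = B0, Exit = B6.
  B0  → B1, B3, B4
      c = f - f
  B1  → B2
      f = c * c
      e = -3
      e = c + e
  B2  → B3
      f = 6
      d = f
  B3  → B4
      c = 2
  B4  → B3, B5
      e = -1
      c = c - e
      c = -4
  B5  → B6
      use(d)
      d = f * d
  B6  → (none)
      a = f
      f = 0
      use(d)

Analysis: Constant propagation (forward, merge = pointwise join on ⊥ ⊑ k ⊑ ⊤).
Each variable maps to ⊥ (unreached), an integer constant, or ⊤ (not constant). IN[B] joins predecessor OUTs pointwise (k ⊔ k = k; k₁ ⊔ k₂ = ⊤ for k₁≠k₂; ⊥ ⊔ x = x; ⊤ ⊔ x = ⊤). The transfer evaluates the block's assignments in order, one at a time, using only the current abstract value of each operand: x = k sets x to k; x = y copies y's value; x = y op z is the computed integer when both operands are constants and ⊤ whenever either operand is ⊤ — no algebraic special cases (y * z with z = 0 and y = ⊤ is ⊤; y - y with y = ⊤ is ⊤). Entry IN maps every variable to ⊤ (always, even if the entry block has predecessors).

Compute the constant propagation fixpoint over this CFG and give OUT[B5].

Per-block solution:
  B0:   IN=(all ⊤)   OUT=(all ⊤)
  B1:   IN=(all ⊤)   OUT=(all ⊤)
  B2:   IN=(all ⊤)   OUT={d:6, f:6; rest ⊤}
  B3:   IN=(all ⊤)   OUT={c:2; rest ⊤}
  B4:   IN=(all ⊤)   OUT={c:-4, e:-1; rest ⊤}
  B5:   IN={c:-4, e:-1; rest ⊤}   OUT={c:-4, e:-1; rest ⊤}
  B6:   IN={c:-4, e:-1; rest ⊤}   OUT={c:-4, e:-1, f:0; rest ⊤}

Merge at B5: IN[B5] = OUT[B4] = {a: ⊤, b: ⊤, c: -4, d: ⊤, e: -1, f: ⊤}
Applying B5's transfer function to that IN value gives OUT[B5] (row B5 above).

Answer: {a: ⊤, b: ⊤, c: -4, d: ⊤, e: -1, f: ⊤}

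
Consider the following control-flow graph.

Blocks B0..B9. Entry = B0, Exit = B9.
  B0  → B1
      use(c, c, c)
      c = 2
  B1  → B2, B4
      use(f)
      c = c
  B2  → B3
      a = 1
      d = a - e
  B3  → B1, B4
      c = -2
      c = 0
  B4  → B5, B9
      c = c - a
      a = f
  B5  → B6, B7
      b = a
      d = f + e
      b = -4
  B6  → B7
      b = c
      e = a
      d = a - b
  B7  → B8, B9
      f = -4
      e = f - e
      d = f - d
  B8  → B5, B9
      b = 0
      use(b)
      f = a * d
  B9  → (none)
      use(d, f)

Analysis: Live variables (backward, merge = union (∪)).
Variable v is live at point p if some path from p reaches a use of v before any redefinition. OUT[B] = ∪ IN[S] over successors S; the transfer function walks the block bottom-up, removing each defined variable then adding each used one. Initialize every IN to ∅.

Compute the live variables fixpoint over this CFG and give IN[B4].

Per-block solution:
  B0:   IN={a, c, d, e, f}   OUT={a, c, d, e, f}
  B1:   IN={a, c, d, e, f}   OUT={a, c, d, e, f}
  B2:   IN={e, f}   OUT={a, d, e, f}
  B3:   IN={a, d, e, f}   OUT={a, c, d, e, f}
  B4:   IN={a, c, d, e, f}   OUT={a, c, d, e, f}
  B5:   IN={a, c, e, f}   OUT={a, c, d, e}
  B6:   IN={a, c}   OUT={a, c, d, e}
  B7:   IN={a, c, d, e}   OUT={a, c, d, e, f}
  B8:   IN={a, c, d, e}   OUT={a, c, d, e, f}
  B9:   IN={d, f}   OUT={}

Merge at B4: OUT[B4] = IN[B5] ⊔ IN[B9] = {a, c, d, e, f}
Applying B4's transfer function to that OUT value gives IN[B4] (row B4 above).

Answer: {a, c, d, e, f}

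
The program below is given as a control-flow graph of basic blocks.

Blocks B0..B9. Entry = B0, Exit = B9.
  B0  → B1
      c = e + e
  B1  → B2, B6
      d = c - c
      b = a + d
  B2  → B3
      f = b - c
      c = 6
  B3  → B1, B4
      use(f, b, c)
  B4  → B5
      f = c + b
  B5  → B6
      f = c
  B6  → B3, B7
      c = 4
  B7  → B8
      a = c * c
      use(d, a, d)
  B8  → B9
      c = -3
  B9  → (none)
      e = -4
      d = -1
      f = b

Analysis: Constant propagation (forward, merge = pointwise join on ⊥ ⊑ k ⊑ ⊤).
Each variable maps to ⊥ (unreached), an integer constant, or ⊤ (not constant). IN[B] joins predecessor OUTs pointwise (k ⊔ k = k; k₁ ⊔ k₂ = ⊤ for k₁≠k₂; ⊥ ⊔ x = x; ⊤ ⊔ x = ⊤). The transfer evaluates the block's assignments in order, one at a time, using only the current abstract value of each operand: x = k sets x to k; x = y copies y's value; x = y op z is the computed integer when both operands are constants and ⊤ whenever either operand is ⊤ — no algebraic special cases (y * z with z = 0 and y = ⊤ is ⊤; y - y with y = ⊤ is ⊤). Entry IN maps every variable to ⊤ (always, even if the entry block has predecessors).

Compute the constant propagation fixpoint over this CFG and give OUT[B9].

Converged values:
  B0: | IN=(all ⊤) | OUT=(all ⊤)
  B1: | IN=(all ⊤) | OUT=(all ⊤)
  B2: | IN=(all ⊤) | OUT={c:6; rest ⊤}
  B3: | IN=(all ⊤) | OUT=(all ⊤)
  B4: | IN=(all ⊤) | OUT=(all ⊤)
  B5: | IN=(all ⊤) | OUT=(all ⊤)
  B6: | IN=(all ⊤) | OUT={c:4; rest ⊤}
  B7: | IN={c:4; rest ⊤} | OUT={a:16, c:4; rest ⊤}
  B8: | IN={a:16, c:4; rest ⊤} | OUT={a:16, c:-3; rest ⊤}
  B9: | IN={a:16, c:-3; rest ⊤} | OUT={a:16, c:-3, d:-1, e:-4; rest ⊤}

Merge at B9: IN[B9] = OUT[B8] = {a: 16, b: ⊤, c: -3, d: ⊤, e: ⊤, f: ⊤}
Applying B9's transfer function to that IN value gives OUT[B9] (row B9 above).

Answer: {a: 16, b: ⊤, c: -3, d: -1, e: -4, f: ⊤}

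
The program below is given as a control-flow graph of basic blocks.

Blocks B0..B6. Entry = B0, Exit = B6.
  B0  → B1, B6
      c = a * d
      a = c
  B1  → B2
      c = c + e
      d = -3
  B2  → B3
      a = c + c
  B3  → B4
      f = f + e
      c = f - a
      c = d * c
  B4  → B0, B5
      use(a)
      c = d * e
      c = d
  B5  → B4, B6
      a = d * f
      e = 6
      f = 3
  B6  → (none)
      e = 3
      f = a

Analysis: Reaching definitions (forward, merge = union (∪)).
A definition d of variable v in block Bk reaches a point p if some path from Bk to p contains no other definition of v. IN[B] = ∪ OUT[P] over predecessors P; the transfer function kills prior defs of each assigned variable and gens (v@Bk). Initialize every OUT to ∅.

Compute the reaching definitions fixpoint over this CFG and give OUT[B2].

Answer: {a@B2, c@B1, d@B1, e@B5, f@B3, f@B5}

Trace:
Per-block solution:
  B0:   IN={a@B2, a@B5, c@B4, d@B1, e@B5, f@B3, f@B5}   OUT={a@B0, c@B0, d@B1, e@B5, f@B3, f@B5}
  B1:   IN={a@B0, c@B0, d@B1, e@B5, f@B3, f@B5}   OUT={a@B0, c@B1, d@B1, e@B5, f@B3, f@B5}
  B2:   IN={a@B0, c@B1, d@B1, e@B5, f@B3, f@B5}   OUT={a@B2, c@B1, d@B1, e@B5, f@B3, f@B5}
  B3:   IN={a@B2, c@B1, d@B1, e@B5, f@B3, f@B5}   OUT={a@B2, c@B3, d@B1, e@B5, f@B3}
  B4:   IN={a@B2, a@B5, c@B3, c@B4, d@B1, e@B5, f@B3, f@B5}   OUT={a@B2, a@B5, c@B4, d@B1, e@B5, f@B3, f@B5}
  B5:   IN={a@B2, a@B5, c@B4, d@B1, e@B5, f@B3, f@B5}   OUT={a@B5, c@B4, d@B1, e@B5, f@B5}
  B6:   IN={a@B0, a@B5, c@B0, c@B4, d@B1, e@B5, f@B3, f@B5}   OUT={a@B0, a@B5, c@B0, c@B4, d@B1, e@B6, f@B6}

Merge at B2: IN[B2] = OUT[B1] = {a@B0, c@B1, d@B1, e@B5, f@B3, f@B5}
Applying B2's transfer function to that IN value gives OUT[B2] (row B2 above).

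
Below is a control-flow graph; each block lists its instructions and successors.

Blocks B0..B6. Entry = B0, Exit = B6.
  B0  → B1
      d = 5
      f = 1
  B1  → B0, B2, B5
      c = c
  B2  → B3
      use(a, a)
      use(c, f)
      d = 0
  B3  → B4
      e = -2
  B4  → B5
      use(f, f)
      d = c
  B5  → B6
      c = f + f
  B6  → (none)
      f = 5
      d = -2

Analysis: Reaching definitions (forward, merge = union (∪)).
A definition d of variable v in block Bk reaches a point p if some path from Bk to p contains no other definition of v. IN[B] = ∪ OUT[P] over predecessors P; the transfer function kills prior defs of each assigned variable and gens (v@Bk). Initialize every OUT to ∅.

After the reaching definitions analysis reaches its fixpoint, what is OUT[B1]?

Answer: {c@B1, d@B0, f@B0}

Trace:
Fixpoint table:
  B0: | IN={c@B1, d@B0, f@B0} | OUT={c@B1, d@B0, f@B0}
  B1: | IN={c@B1, d@B0, f@B0} | OUT={c@B1, d@B0, f@B0}
  B2: | IN={c@B1, d@B0, f@B0} | OUT={c@B1, d@B2, f@B0}
  B3: | IN={c@B1, d@B2, f@B0} | OUT={c@B1, d@B2, e@B3, f@B0}
  B4: | IN={c@B1, d@B2, e@B3, f@B0} | OUT={c@B1, d@B4, e@B3, f@B0}
  B5: | IN={c@B1, d@B0, d@B4, e@B3, f@B0} | OUT={c@B5, d@B0, d@B4, e@B3, f@B0}
  B6: | IN={c@B5, d@B0, d@B4, e@B3, f@B0} | OUT={c@B5, d@B6, e@B3, f@B6}

Merge at B1: IN[B1] = OUT[B0] = {c@B1, d@B0, f@B0}
Applying B1's transfer function to that IN value gives OUT[B1] (row B1 above).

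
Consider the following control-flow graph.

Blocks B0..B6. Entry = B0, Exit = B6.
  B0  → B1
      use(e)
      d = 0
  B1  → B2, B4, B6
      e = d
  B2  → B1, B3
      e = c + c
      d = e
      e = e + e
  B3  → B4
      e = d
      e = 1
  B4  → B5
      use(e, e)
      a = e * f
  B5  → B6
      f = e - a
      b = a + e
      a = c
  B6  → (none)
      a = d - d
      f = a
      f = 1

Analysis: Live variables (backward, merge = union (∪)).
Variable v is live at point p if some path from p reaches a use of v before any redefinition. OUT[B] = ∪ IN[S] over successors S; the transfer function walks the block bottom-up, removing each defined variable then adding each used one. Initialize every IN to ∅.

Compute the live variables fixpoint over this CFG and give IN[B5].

Converged values:
  B0:  IN={c, e, f}  OUT={c, d, f}
  B1:  IN={c, d, f}  OUT={c, d, e, f}
  B2:  IN={c, f}  OUT={c, d, f}
  B3:  IN={c, d, f}  OUT={c, d, e, f}
  B4:  IN={c, d, e, f}  OUT={a, c, d, e}
  B5:  IN={a, c, d, e}  OUT={d}
  B6:  IN={d}  OUT={}

Merge at B5: OUT[B5] = IN[B6] = {d}
Applying B5's transfer function to that OUT value gives IN[B5] (row B5 above).

Answer: {a, c, d, e}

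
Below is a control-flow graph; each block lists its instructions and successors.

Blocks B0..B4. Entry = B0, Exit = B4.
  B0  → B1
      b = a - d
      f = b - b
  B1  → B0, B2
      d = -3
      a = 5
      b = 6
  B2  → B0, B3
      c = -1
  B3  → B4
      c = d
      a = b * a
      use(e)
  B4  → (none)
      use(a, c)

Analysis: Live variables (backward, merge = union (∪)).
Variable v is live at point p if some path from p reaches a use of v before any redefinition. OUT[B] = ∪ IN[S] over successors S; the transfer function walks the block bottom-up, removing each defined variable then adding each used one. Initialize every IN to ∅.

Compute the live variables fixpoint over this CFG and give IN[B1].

Answer: {e}

Derivation:
Fixpoint table:
  B0: | IN={a, d, e} | OUT={e}
  B1: | IN={e} | OUT={a, b, d, e}
  B2: | IN={a, b, d, e} | OUT={a, b, d, e}
  B3: | IN={a, b, d, e} | OUT={a, c}
  B4: | IN={a, c} | OUT={}

Merge at B1: OUT[B1] = IN[B0] ⊔ IN[B2] = {a, b, d, e}
Applying B1's transfer function to that OUT value gives IN[B1] (row B1 above).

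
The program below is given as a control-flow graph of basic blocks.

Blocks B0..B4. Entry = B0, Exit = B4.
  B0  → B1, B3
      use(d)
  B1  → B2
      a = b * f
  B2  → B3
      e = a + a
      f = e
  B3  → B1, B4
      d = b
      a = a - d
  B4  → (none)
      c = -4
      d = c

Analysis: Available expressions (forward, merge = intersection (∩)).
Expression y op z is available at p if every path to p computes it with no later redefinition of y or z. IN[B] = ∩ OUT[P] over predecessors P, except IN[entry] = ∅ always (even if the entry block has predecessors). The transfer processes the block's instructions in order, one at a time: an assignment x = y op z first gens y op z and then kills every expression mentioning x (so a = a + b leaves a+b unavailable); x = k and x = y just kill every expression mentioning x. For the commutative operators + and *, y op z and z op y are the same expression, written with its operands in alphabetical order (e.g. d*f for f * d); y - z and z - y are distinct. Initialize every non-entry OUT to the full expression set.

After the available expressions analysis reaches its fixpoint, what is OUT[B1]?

Answer: {b*f}

Trace:
Fixpoint table:
  B0:   IN={}   OUT={}
  B1:   IN={}   OUT={b*f}
  B2:   IN={b*f}   OUT={a+a}
  B3:   IN={}   OUT={}
  B4:   IN={}   OUT={}

Merge at B1: IN[B1] = OUT[B0] ∩ OUT[B3] = {}
Applying B1's transfer function to that IN value gives OUT[B1] (row B1 above).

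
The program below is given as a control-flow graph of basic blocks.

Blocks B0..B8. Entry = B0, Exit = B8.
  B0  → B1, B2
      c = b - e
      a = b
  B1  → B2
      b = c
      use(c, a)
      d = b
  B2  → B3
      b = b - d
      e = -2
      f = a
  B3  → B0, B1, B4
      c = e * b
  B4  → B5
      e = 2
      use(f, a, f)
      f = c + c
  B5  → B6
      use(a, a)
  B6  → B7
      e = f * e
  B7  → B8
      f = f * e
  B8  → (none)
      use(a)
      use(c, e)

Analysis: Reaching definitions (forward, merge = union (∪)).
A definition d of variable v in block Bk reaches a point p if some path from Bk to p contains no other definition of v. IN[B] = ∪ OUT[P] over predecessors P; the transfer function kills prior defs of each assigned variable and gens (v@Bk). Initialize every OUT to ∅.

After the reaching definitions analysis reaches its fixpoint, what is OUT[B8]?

Answer: {a@B0, b@B2, c@B3, d@B1, e@B6, f@B7}

Derivation:
Fixpoint table:
  B0: | IN={a@B0, b@B2, c@B3, d@B1, e@B2, f@B2} | OUT={a@B0, b@B2, c@B0, d@B1, e@B2, f@B2}
  B1: | IN={a@B0, b@B2, c@B0, c@B3, d@B1, e@B2, f@B2} | OUT={a@B0, b@B1, c@B0, c@B3, d@B1, e@B2, f@B2}
  B2: | IN={a@B0, b@B1, b@B2, c@B0, c@B3, d@B1, e@B2, f@B2} | OUT={a@B0, b@B2, c@B0, c@B3, d@B1, e@B2, f@B2}
  B3: | IN={a@B0, b@B2, c@B0, c@B3, d@B1, e@B2, f@B2} | OUT={a@B0, b@B2, c@B3, d@B1, e@B2, f@B2}
  B4: | IN={a@B0, b@B2, c@B3, d@B1, e@B2, f@B2} | OUT={a@B0, b@B2, c@B3, d@B1, e@B4, f@B4}
  B5: | IN={a@B0, b@B2, c@B3, d@B1, e@B4, f@B4} | OUT={a@B0, b@B2, c@B3, d@B1, e@B4, f@B4}
  B6: | IN={a@B0, b@B2, c@B3, d@B1, e@B4, f@B4} | OUT={a@B0, b@B2, c@B3, d@B1, e@B6, f@B4}
  B7: | IN={a@B0, b@B2, c@B3, d@B1, e@B6, f@B4} | OUT={a@B0, b@B2, c@B3, d@B1, e@B6, f@B7}
  B8: | IN={a@B0, b@B2, c@B3, d@B1, e@B6, f@B7} | OUT={a@B0, b@B2, c@B3, d@B1, e@B6, f@B7}

Merge at B8: IN[B8] = OUT[B7] = {a@B0, b@B2, c@B3, d@B1, e@B6, f@B7}
Applying B8's transfer function to that IN value gives OUT[B8] (row B8 above).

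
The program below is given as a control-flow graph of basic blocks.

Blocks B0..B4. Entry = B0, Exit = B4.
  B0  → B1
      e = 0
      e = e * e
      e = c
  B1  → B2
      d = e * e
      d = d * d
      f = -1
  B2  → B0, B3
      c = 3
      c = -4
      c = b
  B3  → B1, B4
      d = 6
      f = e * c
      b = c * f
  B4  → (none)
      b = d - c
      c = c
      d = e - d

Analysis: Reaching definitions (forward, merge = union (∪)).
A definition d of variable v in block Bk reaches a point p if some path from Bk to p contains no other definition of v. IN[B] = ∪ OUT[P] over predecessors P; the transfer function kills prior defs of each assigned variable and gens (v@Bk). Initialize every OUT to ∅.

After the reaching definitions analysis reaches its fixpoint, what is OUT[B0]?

Answer: {b@B3, c@B2, d@B1, e@B0, f@B1}

Derivation:
Fixpoint table:
  B0: | IN={b@B3, c@B2, d@B1, e@B0, f@B1} | OUT={b@B3, c@B2, d@B1, e@B0, f@B1}
  B1: | IN={b@B3, c@B2, d@B1, d@B3, e@B0, f@B1, f@B3} | OUT={b@B3, c@B2, d@B1, e@B0, f@B1}
  B2: | IN={b@B3, c@B2, d@B1, e@B0, f@B1} | OUT={b@B3, c@B2, d@B1, e@B0, f@B1}
  B3: | IN={b@B3, c@B2, d@B1, e@B0, f@B1} | OUT={b@B3, c@B2, d@B3, e@B0, f@B3}
  B4: | IN={b@B3, c@B2, d@B3, e@B0, f@B3} | OUT={b@B4, c@B4, d@B4, e@B0, f@B3}

Merge at B0 (entry node, so the boundary value {} is joined with the incoming edge(s)): IN[B0] = {} ⊔ OUT[B2] = {b@B3, c@B2, d@B1, e@B0, f@B1}
Applying B0's transfer function to that IN value gives OUT[B0] (row B0 above).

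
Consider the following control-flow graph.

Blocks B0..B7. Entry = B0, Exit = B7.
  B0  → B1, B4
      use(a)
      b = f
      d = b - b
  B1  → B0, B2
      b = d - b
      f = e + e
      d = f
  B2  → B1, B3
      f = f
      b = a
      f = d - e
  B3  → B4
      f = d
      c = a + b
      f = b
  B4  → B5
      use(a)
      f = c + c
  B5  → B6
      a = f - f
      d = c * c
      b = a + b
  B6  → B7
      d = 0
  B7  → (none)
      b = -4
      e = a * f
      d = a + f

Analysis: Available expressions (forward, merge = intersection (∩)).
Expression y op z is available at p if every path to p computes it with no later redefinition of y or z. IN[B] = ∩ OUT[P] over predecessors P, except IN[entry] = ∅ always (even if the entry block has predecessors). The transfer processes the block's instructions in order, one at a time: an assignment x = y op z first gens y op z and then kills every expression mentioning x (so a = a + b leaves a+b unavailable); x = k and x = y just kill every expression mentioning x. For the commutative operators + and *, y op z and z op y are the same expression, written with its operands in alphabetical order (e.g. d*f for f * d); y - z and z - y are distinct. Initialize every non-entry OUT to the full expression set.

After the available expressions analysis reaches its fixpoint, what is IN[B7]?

Answer: {c*c, c+c, f-f}

Working:
Per-block solution:
  B0:   IN={}   OUT={b-b}
  B1:   IN={}   OUT={e+e}
  B2:   IN={e+e}   OUT={d-e, e+e}
  B3:   IN={d-e, e+e}   OUT={a+b, d-e, e+e}
  B4:   IN={}   OUT={c+c}
  B5:   IN={c+c}   OUT={c*c, c+c, f-f}
  B6:   IN={c*c, c+c, f-f}   OUT={c*c, c+c, f-f}
  B7:   IN={c*c, c+c, f-f}   OUT={a*f, a+f, c*c, c+c, f-f}

Merge at B7: IN[B7] = OUT[B6] = {c*c, c+c, f-f}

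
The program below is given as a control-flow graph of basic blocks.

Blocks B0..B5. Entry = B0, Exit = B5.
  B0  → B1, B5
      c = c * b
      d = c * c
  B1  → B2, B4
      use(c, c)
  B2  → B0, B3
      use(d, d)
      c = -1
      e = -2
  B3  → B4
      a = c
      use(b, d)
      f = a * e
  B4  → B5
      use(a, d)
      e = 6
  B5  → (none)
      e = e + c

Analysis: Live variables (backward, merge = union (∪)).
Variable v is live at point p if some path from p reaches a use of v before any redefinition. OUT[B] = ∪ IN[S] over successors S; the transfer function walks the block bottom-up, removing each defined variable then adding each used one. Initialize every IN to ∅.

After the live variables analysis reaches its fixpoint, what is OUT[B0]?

Answer: {a, b, c, d, e}

Derivation:
Fixpoint table:
  B0:  IN={a, b, c, e}  OUT={a, b, c, d, e}
  B1:  IN={a, b, c, d}  OUT={a, b, c, d}
  B2:  IN={a, b, d}  OUT={a, b, c, d, e}
  B3:  IN={b, c, d, e}  OUT={a, c, d}
  B4:  IN={a, c, d}  OUT={c, e}
  B5:  IN={c, e}  OUT={}

Merge at B0: OUT[B0] = IN[B1] ⊔ IN[B5] = {a, b, c, d, e}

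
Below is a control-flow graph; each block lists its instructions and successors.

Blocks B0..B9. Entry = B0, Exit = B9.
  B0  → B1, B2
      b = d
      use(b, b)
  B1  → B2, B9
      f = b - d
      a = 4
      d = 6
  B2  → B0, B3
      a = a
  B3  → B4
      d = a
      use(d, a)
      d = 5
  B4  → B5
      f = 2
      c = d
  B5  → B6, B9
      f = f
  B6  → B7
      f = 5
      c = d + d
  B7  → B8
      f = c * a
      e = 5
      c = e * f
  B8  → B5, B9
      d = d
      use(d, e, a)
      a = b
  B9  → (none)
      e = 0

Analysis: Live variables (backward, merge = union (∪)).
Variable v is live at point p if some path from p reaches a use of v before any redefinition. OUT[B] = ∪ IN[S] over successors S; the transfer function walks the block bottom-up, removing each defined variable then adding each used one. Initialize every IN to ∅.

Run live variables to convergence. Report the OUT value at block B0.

Converged values:
  B0:   IN={a, d}   OUT={a, b, d}
  B1:   IN={b, d}   OUT={a, b, d}
  B2:   IN={a, b, d}   OUT={a, b, d}
  B3:   IN={a, b}   OUT={a, b, d}
  B4:   IN={a, b, d}   OUT={a, b, d, f}
  B5:   IN={a, b, d, f}   OUT={a, b, d}
  B6:   IN={a, b, d}   OUT={a, b, c, d}
  B7:   IN={a, b, c, d}   OUT={a, b, d, e, f}
  B8:   IN={a, b, d, e, f}   OUT={a, b, d, f}
  B9:   IN={}   OUT={}

Merge at B0: OUT[B0] = IN[B1] ⊔ IN[B2] = {a, b, d}

Answer: {a, b, d}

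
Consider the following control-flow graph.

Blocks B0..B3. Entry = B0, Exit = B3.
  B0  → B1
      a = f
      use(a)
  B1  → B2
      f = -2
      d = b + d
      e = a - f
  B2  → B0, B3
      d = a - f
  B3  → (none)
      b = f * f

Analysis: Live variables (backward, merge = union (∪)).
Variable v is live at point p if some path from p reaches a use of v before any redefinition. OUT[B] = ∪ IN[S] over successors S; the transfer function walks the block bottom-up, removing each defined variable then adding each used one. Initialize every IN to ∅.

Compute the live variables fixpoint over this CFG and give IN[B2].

Converged values:
  B0: | IN={b, d, f} | OUT={a, b, d}
  B1: | IN={a, b, d} | OUT={a, b, f}
  B2: | IN={a, b, f} | OUT={b, d, f}
  B3: | IN={f} | OUT={}

Merge at B2: OUT[B2] = IN[B0] ⊔ IN[B3] = {b, d, f}
Applying B2's transfer function to that OUT value gives IN[B2] (row B2 above).

Answer: {a, b, f}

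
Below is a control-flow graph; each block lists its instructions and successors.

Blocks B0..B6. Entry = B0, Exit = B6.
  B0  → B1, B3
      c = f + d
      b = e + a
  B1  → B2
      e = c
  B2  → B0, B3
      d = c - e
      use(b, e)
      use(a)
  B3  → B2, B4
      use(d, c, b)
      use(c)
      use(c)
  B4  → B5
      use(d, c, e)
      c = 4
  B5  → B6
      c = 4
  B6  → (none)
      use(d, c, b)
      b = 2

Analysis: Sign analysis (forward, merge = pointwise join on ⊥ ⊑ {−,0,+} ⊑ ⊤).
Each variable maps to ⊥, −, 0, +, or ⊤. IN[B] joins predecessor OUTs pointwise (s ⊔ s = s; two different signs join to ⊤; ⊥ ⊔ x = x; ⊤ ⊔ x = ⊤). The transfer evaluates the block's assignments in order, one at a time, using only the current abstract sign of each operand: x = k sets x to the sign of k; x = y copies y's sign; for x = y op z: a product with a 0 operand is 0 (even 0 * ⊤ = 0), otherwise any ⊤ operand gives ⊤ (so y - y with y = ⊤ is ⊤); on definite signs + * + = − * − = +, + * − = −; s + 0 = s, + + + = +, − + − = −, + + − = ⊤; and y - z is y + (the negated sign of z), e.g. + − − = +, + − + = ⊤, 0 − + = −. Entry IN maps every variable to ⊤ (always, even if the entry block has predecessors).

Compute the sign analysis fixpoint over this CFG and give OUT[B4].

Answer: {a: ⊤, b: ⊤, c: +, d: ⊤, e: ⊤, f: ⊤}

Derivation:
Fixpoint table:
  B0:   IN=(all ⊤)   OUT=(all ⊤)
  B1:   IN=(all ⊤)   OUT=(all ⊤)
  B2:   IN=(all ⊤)   OUT=(all ⊤)
  B3:   IN=(all ⊤)   OUT=(all ⊤)
  B4:   IN=(all ⊤)   OUT={c:+; rest ⊤}
  B5:   IN={c:+; rest ⊤}   OUT={c:+; rest ⊤}
  B6:   IN={c:+; rest ⊤}   OUT={b:+, c:+; rest ⊤}

Merge at B4: IN[B4] = OUT[B3] = {a: ⊤, b: ⊤, c: ⊤, d: ⊤, e: ⊤, f: ⊤}
Applying B4's transfer function to that IN value gives OUT[B4] (row B4 above).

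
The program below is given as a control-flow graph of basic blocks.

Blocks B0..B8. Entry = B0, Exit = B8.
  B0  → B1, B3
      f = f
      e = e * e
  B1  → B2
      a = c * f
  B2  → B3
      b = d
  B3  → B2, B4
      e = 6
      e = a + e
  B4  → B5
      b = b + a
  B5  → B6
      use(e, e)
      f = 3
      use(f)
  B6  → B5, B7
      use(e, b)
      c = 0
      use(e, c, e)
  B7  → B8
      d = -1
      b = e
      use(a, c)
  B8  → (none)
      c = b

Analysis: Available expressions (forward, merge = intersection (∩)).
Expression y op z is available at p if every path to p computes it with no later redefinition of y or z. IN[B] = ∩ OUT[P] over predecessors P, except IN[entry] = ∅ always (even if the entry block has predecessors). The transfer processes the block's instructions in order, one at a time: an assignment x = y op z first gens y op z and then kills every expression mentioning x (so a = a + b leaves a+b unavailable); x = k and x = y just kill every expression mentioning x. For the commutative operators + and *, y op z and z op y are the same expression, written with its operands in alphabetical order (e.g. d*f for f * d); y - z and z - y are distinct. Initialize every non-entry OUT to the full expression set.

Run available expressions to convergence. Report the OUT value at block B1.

Answer: {c*f}

Working:
Converged values:
  B0:  IN={}  OUT={}
  B1:  IN={}  OUT={c*f}
  B2:  IN={}  OUT={}
  B3:  IN={}  OUT={}
  B4:  IN={}  OUT={}
  B5:  IN={}  OUT={}
  B6:  IN={}  OUT={}
  B7:  IN={}  OUT={}
  B8:  IN={}  OUT={}

Merge at B1: IN[B1] = OUT[B0] = {}
Applying B1's transfer function to that IN value gives OUT[B1] (row B1 above).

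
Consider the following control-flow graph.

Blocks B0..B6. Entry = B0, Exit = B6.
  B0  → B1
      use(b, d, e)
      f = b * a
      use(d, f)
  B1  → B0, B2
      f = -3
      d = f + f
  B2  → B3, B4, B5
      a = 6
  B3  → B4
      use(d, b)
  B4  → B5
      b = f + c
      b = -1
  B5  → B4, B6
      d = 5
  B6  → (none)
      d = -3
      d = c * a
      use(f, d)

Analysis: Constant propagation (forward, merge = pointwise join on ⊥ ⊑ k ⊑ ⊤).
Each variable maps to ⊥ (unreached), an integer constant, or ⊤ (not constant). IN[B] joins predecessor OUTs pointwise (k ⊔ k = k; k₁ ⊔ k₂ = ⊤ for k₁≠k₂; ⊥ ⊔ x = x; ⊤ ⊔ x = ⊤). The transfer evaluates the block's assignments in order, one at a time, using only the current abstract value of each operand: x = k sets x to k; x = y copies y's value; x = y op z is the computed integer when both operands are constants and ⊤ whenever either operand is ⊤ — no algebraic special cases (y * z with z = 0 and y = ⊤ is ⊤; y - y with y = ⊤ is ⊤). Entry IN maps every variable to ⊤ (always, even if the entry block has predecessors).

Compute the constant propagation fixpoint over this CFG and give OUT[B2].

Answer: {a: 6, b: ⊤, c: ⊤, d: -6, e: ⊤, f: -3}

Trace:
Converged values:
  B0:  IN=(all ⊤)  OUT=(all ⊤)
  B1:  IN=(all ⊤)  OUT={d:-6, f:-3; rest ⊤}
  B2:  IN={d:-6, f:-3; rest ⊤}  OUT={a:6, d:-6, f:-3; rest ⊤}
  B3:  IN={a:6, d:-6, f:-3; rest ⊤}  OUT={a:6, d:-6, f:-3; rest ⊤}
  B4:  IN={a:6, f:-3; rest ⊤}  OUT={a:6, b:-1, f:-3; rest ⊤}
  B5:  IN={a:6, f:-3; rest ⊤}  OUT={a:6, d:5, f:-3; rest ⊤}
  B6:  IN={a:6, d:5, f:-3; rest ⊤}  OUT={a:6, f:-3; rest ⊤}

Merge at B2: IN[B2] = OUT[B1] = {a: ⊤, b: ⊤, c: ⊤, d: -6, e: ⊤, f: -3}
Applying B2's transfer function to that IN value gives OUT[B2] (row B2 above).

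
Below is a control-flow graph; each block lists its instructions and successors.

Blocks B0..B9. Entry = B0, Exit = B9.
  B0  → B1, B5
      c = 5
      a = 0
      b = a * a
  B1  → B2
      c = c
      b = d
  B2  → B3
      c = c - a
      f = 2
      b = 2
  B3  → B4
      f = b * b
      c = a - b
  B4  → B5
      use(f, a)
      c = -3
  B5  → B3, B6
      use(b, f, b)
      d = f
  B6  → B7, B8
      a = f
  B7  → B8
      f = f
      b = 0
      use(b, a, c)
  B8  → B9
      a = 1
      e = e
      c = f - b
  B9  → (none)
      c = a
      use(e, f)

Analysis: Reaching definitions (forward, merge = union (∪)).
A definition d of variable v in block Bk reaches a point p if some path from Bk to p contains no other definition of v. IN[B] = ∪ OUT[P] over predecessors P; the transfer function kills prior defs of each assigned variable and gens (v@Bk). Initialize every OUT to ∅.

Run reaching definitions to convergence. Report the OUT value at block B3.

Answer: {a@B0, b@B0, b@B2, c@B3, d@B5, f@B3}

Working:
Fixpoint table:
  B0:  IN={}  OUT={a@B0, b@B0, c@B0}
  B1:  IN={a@B0, b@B0, c@B0}  OUT={a@B0, b@B1, c@B1}
  B2:  IN={a@B0, b@B1, c@B1}  OUT={a@B0, b@B2, c@B2, f@B2}
  B3:  IN={a@B0, b@B0, b@B2, c@B0, c@B2, c@B4, d@B5, f@B2, f@B3}  OUT={a@B0, b@B0, b@B2, c@B3, d@B5, f@B3}
  B4:  IN={a@B0, b@B0, b@B2, c@B3, d@B5, f@B3}  OUT={a@B0, b@B0, b@B2, c@B4, d@B5, f@B3}
  B5:  IN={a@B0, b@B0, b@B2, c@B0, c@B4, d@B5, f@B3}  OUT={a@B0, b@B0, b@B2, c@B0, c@B4, d@B5, f@B3}
  B6:  IN={a@B0, b@B0, b@B2, c@B0, c@B4, d@B5, f@B3}  OUT={a@B6, b@B0, b@B2, c@B0, c@B4, d@B5, f@B3}
  B7:  IN={a@B6, b@B0, b@B2, c@B0, c@B4, d@B5, f@B3}  OUT={a@B6, b@B7, c@B0, c@B4, d@B5, f@B7}
  B8:  IN={a@B6, b@B0, b@B2, b@B7, c@B0, c@B4, d@B5, f@B3, f@B7}  OUT={a@B8, b@B0, b@B2, b@B7, c@B8, d@B5, e@B8, f@B3, f@B7}
  B9:  IN={a@B8, b@B0, b@B2, b@B7, c@B8, d@B5, e@B8, f@B3, f@B7}  OUT={a@B8, b@B0, b@B2, b@B7, c@B9, d@B5, e@B8, f@B3, f@B7}

Merge at B3: IN[B3] = OUT[B2] ⊔ OUT[B5] = {a@B0, b@B0, b@B2, c@B0, c@B2, c@B4, d@B5, f@B2, f@B3}
Applying B3's transfer function to that IN value gives OUT[B3] (row B3 above).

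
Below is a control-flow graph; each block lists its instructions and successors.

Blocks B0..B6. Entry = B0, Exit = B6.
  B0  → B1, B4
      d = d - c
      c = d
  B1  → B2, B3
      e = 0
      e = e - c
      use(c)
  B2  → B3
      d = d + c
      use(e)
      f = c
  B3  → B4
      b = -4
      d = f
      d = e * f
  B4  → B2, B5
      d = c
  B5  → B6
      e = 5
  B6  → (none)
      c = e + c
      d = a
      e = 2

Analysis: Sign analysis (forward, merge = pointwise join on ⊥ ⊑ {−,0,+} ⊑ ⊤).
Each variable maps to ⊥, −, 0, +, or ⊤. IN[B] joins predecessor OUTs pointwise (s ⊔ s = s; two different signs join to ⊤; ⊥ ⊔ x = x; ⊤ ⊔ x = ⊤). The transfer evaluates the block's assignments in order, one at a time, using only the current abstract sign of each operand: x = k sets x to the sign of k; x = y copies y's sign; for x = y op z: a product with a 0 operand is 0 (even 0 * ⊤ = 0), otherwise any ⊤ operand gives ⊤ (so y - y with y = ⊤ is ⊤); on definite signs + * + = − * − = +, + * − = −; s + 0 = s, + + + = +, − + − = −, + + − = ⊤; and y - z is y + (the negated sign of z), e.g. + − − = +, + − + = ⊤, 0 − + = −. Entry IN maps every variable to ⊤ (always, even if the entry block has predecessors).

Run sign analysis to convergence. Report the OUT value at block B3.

Fixpoint table:
  B0:  IN=(all ⊤)  OUT=(all ⊤)
  B1:  IN=(all ⊤)  OUT=(all ⊤)
  B2:  IN=(all ⊤)  OUT=(all ⊤)
  B3:  IN=(all ⊤)  OUT={b:-; rest ⊤}
  B4:  IN=(all ⊤)  OUT=(all ⊤)
  B5:  IN=(all ⊤)  OUT={e:+; rest ⊤}
  B6:  IN={e:+; rest ⊤}  OUT={e:+; rest ⊤}

Merge at B3: IN[B3] = OUT[B1] ⊔ OUT[B2] = {a: ⊤, b: ⊤, c: ⊤, d: ⊤, e: ⊤, f: ⊤}
Applying B3's transfer function to that IN value gives OUT[B3] (row B3 above).

Answer: {a: ⊤, b: -, c: ⊤, d: ⊤, e: ⊤, f: ⊤}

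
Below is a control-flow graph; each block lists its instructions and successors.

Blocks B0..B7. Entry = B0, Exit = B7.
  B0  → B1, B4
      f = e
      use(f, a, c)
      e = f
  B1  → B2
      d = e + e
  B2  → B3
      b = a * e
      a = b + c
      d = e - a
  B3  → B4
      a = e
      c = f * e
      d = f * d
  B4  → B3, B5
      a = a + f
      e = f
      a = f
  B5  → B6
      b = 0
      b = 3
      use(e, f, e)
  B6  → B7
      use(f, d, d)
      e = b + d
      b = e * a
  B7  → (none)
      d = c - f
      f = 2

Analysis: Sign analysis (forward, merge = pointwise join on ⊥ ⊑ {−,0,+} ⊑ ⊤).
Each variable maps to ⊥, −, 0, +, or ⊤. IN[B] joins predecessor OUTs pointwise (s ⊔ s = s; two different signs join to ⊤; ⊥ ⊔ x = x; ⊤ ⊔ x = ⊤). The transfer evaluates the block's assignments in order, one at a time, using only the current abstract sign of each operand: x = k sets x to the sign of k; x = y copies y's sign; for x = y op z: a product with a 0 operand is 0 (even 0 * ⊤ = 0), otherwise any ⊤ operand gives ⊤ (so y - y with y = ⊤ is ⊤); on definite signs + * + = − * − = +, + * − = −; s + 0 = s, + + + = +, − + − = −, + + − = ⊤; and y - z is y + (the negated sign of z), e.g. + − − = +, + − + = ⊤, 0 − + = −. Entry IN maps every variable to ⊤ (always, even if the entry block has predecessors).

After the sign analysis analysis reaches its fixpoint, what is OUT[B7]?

Answer: {a: ⊤, b: ⊤, c: ⊤, d: ⊤, e: ⊤, f: +}

Derivation:
Fixpoint table:
  B0:  IN=(all ⊤)  OUT=(all ⊤)
  B1:  IN=(all ⊤)  OUT=(all ⊤)
  B2:  IN=(all ⊤)  OUT=(all ⊤)
  B3:  IN=(all ⊤)  OUT=(all ⊤)
  B4:  IN=(all ⊤)  OUT=(all ⊤)
  B5:  IN=(all ⊤)  OUT={b:+; rest ⊤}
  B6:  IN={b:+; rest ⊤}  OUT=(all ⊤)
  B7:  IN=(all ⊤)  OUT={f:+; rest ⊤}

Merge at B7: IN[B7] = OUT[B6] = {a: ⊤, b: ⊤, c: ⊤, d: ⊤, e: ⊤, f: ⊤}
Applying B7's transfer function to that IN value gives OUT[B7] (row B7 above).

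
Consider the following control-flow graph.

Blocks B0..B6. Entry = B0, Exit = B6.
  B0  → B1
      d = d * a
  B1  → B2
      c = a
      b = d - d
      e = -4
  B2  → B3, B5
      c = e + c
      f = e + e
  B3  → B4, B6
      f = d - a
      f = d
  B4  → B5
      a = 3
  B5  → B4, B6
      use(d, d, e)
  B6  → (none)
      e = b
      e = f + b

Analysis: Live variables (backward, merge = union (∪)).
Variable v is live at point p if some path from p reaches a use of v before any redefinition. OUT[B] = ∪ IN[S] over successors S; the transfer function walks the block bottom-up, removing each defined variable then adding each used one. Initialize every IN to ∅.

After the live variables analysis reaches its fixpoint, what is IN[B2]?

Answer: {a, b, c, d, e}

Trace:
Converged values:
  B0:  IN={a, d}  OUT={a, d}
  B1:  IN={a, d}  OUT={a, b, c, d, e}
  B2:  IN={a, b, c, d, e}  OUT={a, b, d, e, f}
  B3:  IN={a, b, d, e}  OUT={b, d, e, f}
  B4:  IN={b, d, e, f}  OUT={b, d, e, f}
  B5:  IN={b, d, e, f}  OUT={b, d, e, f}
  B6:  IN={b, f}  OUT={}

Merge at B2: OUT[B2] = IN[B3] ⊔ IN[B5] = {a, b, d, e, f}
Applying B2's transfer function to that OUT value gives IN[B2] (row B2 above).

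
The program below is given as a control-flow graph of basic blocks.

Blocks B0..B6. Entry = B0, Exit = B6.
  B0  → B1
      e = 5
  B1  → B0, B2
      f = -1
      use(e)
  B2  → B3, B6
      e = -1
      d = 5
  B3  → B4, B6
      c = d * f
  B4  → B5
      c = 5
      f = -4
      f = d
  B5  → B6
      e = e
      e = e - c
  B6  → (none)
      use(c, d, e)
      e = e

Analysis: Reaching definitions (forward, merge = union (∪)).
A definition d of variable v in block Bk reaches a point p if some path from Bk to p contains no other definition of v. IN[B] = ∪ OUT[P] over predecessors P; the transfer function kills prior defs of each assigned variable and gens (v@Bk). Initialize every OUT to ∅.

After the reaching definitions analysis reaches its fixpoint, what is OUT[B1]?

Answer: {e@B0, f@B1}

Working:
Per-block solution:
  B0:  IN={e@B0, f@B1}  OUT={e@B0, f@B1}
  B1:  IN={e@B0, f@B1}  OUT={e@B0, f@B1}
  B2:  IN={e@B0, f@B1}  OUT={d@B2, e@B2, f@B1}
  B3:  IN={d@B2, e@B2, f@B1}  OUT={c@B3, d@B2, e@B2, f@B1}
  B4:  IN={c@B3, d@B2, e@B2, f@B1}  OUT={c@B4, d@B2, e@B2, f@B4}
  B5:  IN={c@B4, d@B2, e@B2, f@B4}  OUT={c@B4, d@B2, e@B5, f@B4}
  B6:  IN={c@B3, c@B4, d@B2, e@B2, e@B5, f@B1, f@B4}  OUT={c@B3, c@B4, d@B2, e@B6, f@B1, f@B4}

Merge at B1: IN[B1] = OUT[B0] = {e@B0, f@B1}
Applying B1's transfer function to that IN value gives OUT[B1] (row B1 above).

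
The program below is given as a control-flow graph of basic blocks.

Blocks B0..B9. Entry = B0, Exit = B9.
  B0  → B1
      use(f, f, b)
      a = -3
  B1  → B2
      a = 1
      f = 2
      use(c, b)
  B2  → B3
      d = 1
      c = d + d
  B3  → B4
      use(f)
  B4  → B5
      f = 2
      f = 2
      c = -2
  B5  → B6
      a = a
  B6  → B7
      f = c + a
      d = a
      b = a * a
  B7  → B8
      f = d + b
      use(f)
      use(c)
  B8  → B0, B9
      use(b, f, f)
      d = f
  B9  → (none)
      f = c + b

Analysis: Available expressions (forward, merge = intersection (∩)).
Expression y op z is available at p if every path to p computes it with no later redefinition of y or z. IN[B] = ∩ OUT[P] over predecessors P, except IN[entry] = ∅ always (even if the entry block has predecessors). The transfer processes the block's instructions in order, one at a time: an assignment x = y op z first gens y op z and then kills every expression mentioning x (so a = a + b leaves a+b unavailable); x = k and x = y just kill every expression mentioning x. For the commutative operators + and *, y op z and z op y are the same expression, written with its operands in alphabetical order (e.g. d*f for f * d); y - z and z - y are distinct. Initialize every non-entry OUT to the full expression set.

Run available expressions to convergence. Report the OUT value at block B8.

Answer: {a*a, a+c}

Working:
Fixpoint table:
  B0:   IN={}   OUT={}
  B1:   IN={}   OUT={}
  B2:   IN={}   OUT={d+d}
  B3:   IN={d+d}   OUT={d+d}
  B4:   IN={d+d}   OUT={d+d}
  B5:   IN={d+d}   OUT={d+d}
  B6:   IN={d+d}   OUT={a*a, a+c}
  B7:   IN={a*a, a+c}   OUT={a*a, a+c, b+d}
  B8:   IN={a*a, a+c, b+d}   OUT={a*a, a+c}
  B9:   IN={a*a, a+c}   OUT={a*a, a+c, b+c}

Merge at B8: IN[B8] = OUT[B7] = {a*a, a+c, b+d}
Applying B8's transfer function to that IN value gives OUT[B8] (row B8 above).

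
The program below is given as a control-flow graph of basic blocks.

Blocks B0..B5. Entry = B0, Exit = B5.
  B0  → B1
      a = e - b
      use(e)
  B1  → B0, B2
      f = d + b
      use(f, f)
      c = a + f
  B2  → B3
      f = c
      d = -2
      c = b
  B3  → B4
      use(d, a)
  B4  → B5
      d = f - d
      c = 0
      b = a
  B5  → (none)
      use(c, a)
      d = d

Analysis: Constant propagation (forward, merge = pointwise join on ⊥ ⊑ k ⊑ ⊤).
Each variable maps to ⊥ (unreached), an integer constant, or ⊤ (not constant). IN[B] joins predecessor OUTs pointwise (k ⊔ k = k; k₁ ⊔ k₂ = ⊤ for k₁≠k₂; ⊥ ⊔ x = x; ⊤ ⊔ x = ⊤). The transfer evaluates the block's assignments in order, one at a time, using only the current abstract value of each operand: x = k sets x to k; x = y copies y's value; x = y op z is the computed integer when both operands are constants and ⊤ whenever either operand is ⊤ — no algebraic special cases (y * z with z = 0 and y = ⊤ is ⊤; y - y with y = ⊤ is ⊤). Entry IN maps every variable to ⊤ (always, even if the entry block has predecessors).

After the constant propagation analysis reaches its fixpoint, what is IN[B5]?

Answer: {a: ⊤, b: ⊤, c: 0, d: ⊤, e: ⊤, f: ⊤}

Trace:
Fixpoint table:
  B0:  IN=(all ⊤)  OUT=(all ⊤)
  B1:  IN=(all ⊤)  OUT=(all ⊤)
  B2:  IN=(all ⊤)  OUT={d:-2; rest ⊤}
  B3:  IN={d:-2; rest ⊤}  OUT={d:-2; rest ⊤}
  B4:  IN={d:-2; rest ⊤}  OUT={c:0; rest ⊤}
  B5:  IN={c:0; rest ⊤}  OUT={c:0; rest ⊤}

Merge at B5: IN[B5] = OUT[B4] = {a: ⊤, b: ⊤, c: 0, d: ⊤, e: ⊤, f: ⊤}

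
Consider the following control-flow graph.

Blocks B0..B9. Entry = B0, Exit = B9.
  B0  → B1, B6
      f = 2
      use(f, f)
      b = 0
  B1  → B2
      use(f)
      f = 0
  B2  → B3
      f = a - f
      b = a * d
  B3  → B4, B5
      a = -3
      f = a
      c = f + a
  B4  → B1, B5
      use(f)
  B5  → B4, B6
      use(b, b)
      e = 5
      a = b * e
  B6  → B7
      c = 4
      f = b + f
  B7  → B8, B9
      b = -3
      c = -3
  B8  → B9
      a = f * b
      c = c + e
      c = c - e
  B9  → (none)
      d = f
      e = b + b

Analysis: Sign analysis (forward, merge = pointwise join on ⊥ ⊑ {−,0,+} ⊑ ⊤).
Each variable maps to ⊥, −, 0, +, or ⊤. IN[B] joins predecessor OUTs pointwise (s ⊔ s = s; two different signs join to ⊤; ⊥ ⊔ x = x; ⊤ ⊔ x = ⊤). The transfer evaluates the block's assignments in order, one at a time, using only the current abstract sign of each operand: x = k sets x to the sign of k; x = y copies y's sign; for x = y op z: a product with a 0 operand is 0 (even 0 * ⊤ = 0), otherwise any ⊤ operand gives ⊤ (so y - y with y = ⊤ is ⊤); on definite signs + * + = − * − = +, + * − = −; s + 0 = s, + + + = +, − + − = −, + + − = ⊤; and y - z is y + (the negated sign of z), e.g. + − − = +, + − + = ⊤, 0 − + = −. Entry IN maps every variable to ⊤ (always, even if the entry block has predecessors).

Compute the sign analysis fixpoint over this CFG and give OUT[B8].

Answer: {a: ⊤, b: -, c: ⊤, d: ⊤, e: ⊤, f: ⊤}

Derivation:
Fixpoint table:
  B0:  IN=(all ⊤)  OUT={b:0, f:+; rest ⊤}
  B1:  IN=(all ⊤)  OUT={f:0; rest ⊤}
  B2:  IN={f:0; rest ⊤}  OUT=(all ⊤)
  B3:  IN=(all ⊤)  OUT={a:-, c:-, f:-; rest ⊤}
  B4:  IN={c:-, f:-; rest ⊤}  OUT={c:-, f:-; rest ⊤}
  B5:  IN={c:-, f:-; rest ⊤}  OUT={c:-, e:+, f:-; rest ⊤}
  B6:  IN=(all ⊤)  OUT={c:+; rest ⊤}
  B7:  IN={c:+; rest ⊤}  OUT={b:-, c:-; rest ⊤}
  B8:  IN={b:-, c:-; rest ⊤}  OUT={b:-; rest ⊤}
  B9:  IN={b:-; rest ⊤}  OUT={b:-, e:-; rest ⊤}

Merge at B8: IN[B8] = OUT[B7] = {a: ⊤, b: -, c: -, d: ⊤, e: ⊤, f: ⊤}
Applying B8's transfer function to that IN value gives OUT[B8] (row B8 above).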